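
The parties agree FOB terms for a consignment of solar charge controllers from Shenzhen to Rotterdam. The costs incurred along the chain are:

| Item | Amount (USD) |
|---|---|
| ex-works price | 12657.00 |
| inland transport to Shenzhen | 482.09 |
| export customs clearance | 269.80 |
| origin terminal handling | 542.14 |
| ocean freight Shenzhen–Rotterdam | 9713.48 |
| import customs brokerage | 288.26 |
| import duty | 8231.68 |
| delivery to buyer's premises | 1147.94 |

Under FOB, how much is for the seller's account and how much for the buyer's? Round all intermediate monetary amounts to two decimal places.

FOB: the seller bears costs until goods are on board at the origin port; the buyer bears freight, insurance and all costs thereafter.
Seller's account: goods 12657.00 + inland to port 482.09 + export clearance 269.80 + origin terminal 542.14 = 13951.03
Buyer's account: freight 9713.48 + brokerage 288.26 + duty 8231.68 + delivery 1147.94 = 19381.36

Seller: USD 13951.03; buyer: USD 19381.36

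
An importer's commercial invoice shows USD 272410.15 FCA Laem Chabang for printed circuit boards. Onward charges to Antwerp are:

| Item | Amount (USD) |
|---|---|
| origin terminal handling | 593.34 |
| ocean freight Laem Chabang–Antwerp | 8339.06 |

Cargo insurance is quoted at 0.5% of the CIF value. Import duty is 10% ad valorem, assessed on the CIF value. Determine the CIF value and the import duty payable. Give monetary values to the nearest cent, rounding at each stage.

Let C be the CIF value. C = FCA price + pre-shipment costs + freight + 0.5% × C
C − 0.5% × C = 272410.15 + 593.34 + 8339.06
0.995 × C = 281342.55
C = 281342.55 / 0.995 = 282756.33
Insurance premium = 0.5% × 282756.33 = 1413.78
Import duty = 282756.33 × 10% = 28275.63

CIF value: USD 282756.33; import duty: USD 28275.63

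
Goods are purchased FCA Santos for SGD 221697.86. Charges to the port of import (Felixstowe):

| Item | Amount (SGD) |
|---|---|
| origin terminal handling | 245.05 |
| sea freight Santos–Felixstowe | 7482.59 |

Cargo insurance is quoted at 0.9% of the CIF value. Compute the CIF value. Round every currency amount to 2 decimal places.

CIF value: SGD 231509.08

Let C be the CIF value. C = FCA price + pre-shipment costs + freight + 0.9% × C
C − 0.9% × C = 221697.86 + 245.05 + 7482.59
0.991 × C = 229425.50
C = 229425.50 / 0.991 = 231509.08
Insurance premium = 0.9% × 231509.08 = 2083.58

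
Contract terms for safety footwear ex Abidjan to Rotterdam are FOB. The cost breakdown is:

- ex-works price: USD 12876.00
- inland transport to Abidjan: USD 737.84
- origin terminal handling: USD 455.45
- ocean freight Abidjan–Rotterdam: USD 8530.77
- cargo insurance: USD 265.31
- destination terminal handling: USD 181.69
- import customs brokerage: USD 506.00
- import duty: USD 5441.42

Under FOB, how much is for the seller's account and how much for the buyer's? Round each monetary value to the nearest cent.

Seller: USD 14069.29; buyer: USD 14925.19

FOB: the seller bears costs until goods are on board at the origin port; the buyer bears freight, insurance and all costs thereafter.
Seller's account: goods 12876.00 + inland to port 737.84 + origin terminal 455.45 = 14069.29
Buyer's account: freight 8530.77 + insurance 265.31 + destination terminal 181.69 + brokerage 506.00 + duty 5441.42 = 14925.19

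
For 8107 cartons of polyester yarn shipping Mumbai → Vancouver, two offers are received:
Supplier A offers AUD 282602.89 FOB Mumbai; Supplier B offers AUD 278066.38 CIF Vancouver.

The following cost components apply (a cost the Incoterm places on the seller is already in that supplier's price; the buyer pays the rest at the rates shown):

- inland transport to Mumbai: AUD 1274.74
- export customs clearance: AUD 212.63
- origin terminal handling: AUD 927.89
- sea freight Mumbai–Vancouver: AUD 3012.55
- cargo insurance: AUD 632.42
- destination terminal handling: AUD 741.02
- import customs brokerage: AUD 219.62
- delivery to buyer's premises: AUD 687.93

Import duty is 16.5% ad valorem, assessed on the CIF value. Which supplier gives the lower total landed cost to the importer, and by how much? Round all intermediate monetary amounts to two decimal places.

Supplier B is cheaper by AUD 9531.43

Supplier A (FOB):
CIF value = FOB price + freight + insurance = 282602.89 + 3012.55 + 632.42 = 286247.86
Import duty = 286247.86 × 16.5% = 47230.90
Buyer bears (A): 3012.55 + 632.42 + 741.02 + 219.62 + 687.93 = 5293.54
Landed cost (A) = invoice 282602.89 + 5293.54 + duty 47230.90 = 335127.33
Supplier B (CIF):
The CIF price already equals the CIF value: 278066.38
Import duty = 278066.38 × 16.5% = 45880.95
Buyer bears (B): 741.02 + 219.62 + 687.93 = 1648.57
Landed cost (B) = invoice 278066.38 + 1648.57 + duty 45880.95 = 325595.90
Difference = |335127.33 − 325595.90| = 9531.43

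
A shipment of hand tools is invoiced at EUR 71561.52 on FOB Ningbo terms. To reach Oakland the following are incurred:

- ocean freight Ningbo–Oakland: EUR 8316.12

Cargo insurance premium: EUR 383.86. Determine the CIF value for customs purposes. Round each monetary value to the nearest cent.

CIF = FOB price + freight + insurance
CIF = 71561.52 + 8316.12 + 383.86 = 80261.50

CIF value: EUR 80261.50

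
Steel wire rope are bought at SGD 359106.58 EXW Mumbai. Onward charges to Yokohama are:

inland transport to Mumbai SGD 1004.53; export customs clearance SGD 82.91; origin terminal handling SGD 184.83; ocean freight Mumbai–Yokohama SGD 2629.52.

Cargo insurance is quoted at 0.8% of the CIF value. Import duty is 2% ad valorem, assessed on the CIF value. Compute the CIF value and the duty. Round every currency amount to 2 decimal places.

CIF value: SGD 365935.86; import duty: SGD 7318.72

Let C be the CIF value. C = EXW price + pre-shipment costs + freight + 0.8% × C
C − 0.8% × C = 359106.58 + 1004.53 + 82.91 + 184.83 + 2629.52
0.992 × C = 363008.37
C = 363008.37 / 0.992 = 365935.86
Insurance premium = 0.8% × 365935.86 = 2927.49
Import duty = 365935.86 × 2% = 7318.72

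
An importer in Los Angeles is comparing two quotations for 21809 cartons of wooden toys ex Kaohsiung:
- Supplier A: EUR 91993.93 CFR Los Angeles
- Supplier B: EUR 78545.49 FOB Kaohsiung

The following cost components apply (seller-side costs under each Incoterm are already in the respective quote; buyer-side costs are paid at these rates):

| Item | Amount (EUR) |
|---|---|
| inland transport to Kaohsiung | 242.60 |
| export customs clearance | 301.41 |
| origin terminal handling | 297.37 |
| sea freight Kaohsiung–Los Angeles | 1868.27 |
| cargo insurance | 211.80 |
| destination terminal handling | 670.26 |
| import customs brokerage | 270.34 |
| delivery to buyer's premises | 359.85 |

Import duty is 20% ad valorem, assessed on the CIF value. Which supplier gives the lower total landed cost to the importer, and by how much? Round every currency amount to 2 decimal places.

Supplier A (CFR):
CIF value = CFR price + insurance = 91993.93 + 211.80 = 92205.73
Import duty = 92205.73 × 20% = 18441.15
Buyer bears (A): 211.80 + 670.26 + 270.34 + 359.85 = 1512.25
Landed cost (A) = invoice 91993.93 + 1512.25 + duty 18441.15 = 111947.33
Supplier B (FOB):
CIF value = FOB price + freight + insurance = 78545.49 + 1868.27 + 211.80 = 80625.56
Import duty = 80625.56 × 20% = 16125.11
Buyer bears (B): 1868.27 + 211.80 + 670.26 + 270.34 + 359.85 = 3380.52
Landed cost (B) = invoice 78545.49 + 3380.52 + duty 16125.11 = 98051.12
Difference = |111947.33 − 98051.12| = 13896.21

Supplier B is cheaper by EUR 13896.21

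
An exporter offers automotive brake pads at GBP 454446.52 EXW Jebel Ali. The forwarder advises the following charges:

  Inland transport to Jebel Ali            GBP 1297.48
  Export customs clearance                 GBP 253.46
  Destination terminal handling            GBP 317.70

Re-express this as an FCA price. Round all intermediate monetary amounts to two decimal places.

FCA price: GBP 455997.46

Not relevant to the conversion: destination terminal — on the buyer under both terms; not part of either seller's price.
From EXW to FCA, the seller additionally bears: inland to port, export clearance.
FCA price = 454446.52 + 1297.48 + 253.46 = 455997.46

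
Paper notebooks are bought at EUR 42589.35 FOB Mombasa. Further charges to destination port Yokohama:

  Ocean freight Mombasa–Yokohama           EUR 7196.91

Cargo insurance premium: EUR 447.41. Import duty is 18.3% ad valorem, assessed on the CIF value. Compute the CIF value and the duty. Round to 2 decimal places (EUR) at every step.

CIF = FOB price + freight + insurance
CIF = 42589.35 + 7196.91 + 447.41 = 50233.67
Import duty = 50233.67 × 18.3% = 9192.76

CIF value: EUR 50233.67; import duty: EUR 9192.76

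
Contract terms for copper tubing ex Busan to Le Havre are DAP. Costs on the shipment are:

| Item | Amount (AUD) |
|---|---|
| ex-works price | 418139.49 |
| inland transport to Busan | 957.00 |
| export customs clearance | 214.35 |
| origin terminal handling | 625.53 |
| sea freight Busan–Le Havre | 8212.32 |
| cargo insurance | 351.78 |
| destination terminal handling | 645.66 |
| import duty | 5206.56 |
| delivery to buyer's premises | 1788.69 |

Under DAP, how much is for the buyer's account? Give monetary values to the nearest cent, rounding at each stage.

DAP: the seller bears all costs to the named destination except import duty and clearance.
Seller's account: goods 418139.49 + inland to port 957.00 + export clearance 214.35 + origin terminal 625.53 + freight 8212.32 + insurance 351.78 + destination terminal 645.66 + delivery 1788.69 = 430934.82
Buyer's account: duty 5206.56 = 5206.56

Buyer's account: AUD 5206.56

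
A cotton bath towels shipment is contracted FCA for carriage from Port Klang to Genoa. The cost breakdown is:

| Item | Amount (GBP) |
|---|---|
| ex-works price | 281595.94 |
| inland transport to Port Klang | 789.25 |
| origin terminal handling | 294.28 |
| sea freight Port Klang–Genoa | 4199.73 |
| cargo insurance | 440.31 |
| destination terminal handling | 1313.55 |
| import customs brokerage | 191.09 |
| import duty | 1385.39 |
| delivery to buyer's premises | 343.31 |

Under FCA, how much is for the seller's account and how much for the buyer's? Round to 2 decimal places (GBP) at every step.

Seller: GBP 282385.19; buyer: GBP 8167.66

FCA: the seller delivers export-cleared goods to the carrier; the buyer bears costs from that point.
Seller's account: goods 281595.94 + inland to port 789.25 = 282385.19
Buyer's account: origin terminal 294.28 + freight 4199.73 + insurance 440.31 + destination terminal 1313.55 + brokerage 191.09 + duty 1385.39 + delivery 343.31 = 8167.66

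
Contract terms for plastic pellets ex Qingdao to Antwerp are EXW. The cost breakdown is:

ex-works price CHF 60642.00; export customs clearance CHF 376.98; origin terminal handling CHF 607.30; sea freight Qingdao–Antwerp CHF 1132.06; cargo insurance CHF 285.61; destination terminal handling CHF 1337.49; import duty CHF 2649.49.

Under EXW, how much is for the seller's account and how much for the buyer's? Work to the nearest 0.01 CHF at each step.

Seller: CHF 60642.00; buyer: CHF 6388.93

EXW: the seller makes goods available at their premises; the buyer bears all onward costs.
Seller's account: goods 60642.00 = 60642.00
Buyer's account: export clearance 376.98 + origin terminal 607.30 + freight 1132.06 + insurance 285.61 + destination terminal 1337.49 + duty 2649.49 = 6388.93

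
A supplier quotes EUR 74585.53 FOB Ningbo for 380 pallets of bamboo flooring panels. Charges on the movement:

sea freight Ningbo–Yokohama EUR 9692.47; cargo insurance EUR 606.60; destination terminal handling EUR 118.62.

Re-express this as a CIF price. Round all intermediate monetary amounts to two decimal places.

CIF price: EUR 84884.60

Not relevant to the conversion: destination terminal — on the buyer under both terms; not part of either seller's price.
From FOB to CIF, the seller additionally bears: freight, insurance.
CIF price = 74585.53 + 9692.47 + 606.60 = 84884.60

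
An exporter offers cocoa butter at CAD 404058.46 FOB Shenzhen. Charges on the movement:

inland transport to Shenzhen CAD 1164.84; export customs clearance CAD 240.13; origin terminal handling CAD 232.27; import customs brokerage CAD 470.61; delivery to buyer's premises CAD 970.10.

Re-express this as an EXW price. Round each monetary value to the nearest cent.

Not relevant to the conversion: delivery, brokerage — on the buyer under both terms; not part of either seller's price.
From FOB to EXW, the seller no longer bears: inland to port, export clearance, origin terminal.
EXW price = 404058.46 − 1164.84 − 240.13 − 232.27 = 402421.22

EXW price: CAD 402421.22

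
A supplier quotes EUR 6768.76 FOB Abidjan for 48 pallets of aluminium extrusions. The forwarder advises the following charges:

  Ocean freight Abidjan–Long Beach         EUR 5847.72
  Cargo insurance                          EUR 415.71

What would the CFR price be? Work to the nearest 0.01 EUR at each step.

CFR price: EUR 12616.48

Not relevant to the conversion: insurance — on the buyer under both terms; not part of either seller's price.
From FOB to CFR, the seller additionally bears: freight.
CFR price = 6768.76 + 5847.72 = 12616.48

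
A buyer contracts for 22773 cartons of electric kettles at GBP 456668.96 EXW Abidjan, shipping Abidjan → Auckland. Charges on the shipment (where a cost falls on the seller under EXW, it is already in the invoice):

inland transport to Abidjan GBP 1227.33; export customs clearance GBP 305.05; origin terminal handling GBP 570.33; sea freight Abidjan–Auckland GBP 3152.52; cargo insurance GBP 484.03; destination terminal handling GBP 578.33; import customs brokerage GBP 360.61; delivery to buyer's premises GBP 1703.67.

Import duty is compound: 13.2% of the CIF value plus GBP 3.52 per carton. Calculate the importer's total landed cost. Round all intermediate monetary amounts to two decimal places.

Total landed cost: GBP 606249.68

EXW: the seller makes goods available at their premises; the buyer bears all onward costs.
CIF value = EXW price + inland to port + export clearance + origin terminal + freight + insurance = 456668.96 + 1227.33 + 305.05 + 570.33 + 3152.52 + 484.03 = 462408.22
Ad valorem component: 462408.22 × 13.2% = 61037.89
Specific component: 22773 × 3.52 = 80160.96
Import duty = 61037.89 + 80160.96 = 141198.85
Buyer bears: inland to port 1227.33 + export clearance 305.05 + origin terminal 570.33 + freight 3152.52 + insurance 484.03 + destination terminal 578.33 + brokerage 360.61 + delivery 1703.67 + duty 141198.85 = 149580.72
Landed cost = invoice 456668.96 + 149580.72 = 606249.68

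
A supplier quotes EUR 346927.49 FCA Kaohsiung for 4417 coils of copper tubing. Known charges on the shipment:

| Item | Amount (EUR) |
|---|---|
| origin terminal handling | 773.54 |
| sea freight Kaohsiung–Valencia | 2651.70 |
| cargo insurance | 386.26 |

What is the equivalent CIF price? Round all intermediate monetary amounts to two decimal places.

From FCA to CIF, the seller additionally bears: origin terminal, freight, insurance.
CIF price = 346927.49 + 773.54 + 2651.70 + 386.26 = 350738.99

CIF price: EUR 350738.99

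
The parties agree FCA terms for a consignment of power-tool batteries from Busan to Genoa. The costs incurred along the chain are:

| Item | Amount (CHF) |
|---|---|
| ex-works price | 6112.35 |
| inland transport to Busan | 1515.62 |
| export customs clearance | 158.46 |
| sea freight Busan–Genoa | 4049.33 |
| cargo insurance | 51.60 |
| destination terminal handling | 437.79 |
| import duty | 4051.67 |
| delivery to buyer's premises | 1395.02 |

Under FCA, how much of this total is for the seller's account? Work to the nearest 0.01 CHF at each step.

Seller's account: CHF 7786.43

FCA: the seller delivers export-cleared goods to the carrier; the buyer bears costs from that point.
Seller's account: goods 6112.35 + inland to port 1515.62 + export clearance 158.46 = 7786.43
Buyer's account: freight 4049.33 + insurance 51.60 + destination terminal 437.79 + duty 4051.67 + delivery 1395.02 = 9985.41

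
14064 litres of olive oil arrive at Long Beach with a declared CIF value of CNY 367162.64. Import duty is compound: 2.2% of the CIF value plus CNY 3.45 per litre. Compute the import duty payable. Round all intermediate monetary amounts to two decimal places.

Import duty: CNY 56598.38

Ad valorem component: 367162.64 × 2.2% = 8077.58
Specific component: 14064 × 3.45 = 48520.80
Import duty = 8077.58 + 48520.80 = 56598.38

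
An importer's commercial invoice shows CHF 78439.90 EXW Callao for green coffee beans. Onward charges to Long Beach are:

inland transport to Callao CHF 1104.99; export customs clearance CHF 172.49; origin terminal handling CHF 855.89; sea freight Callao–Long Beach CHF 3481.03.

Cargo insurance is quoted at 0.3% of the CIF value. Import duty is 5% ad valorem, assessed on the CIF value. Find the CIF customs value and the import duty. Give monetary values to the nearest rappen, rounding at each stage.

CIF value: CHF 84307.22; import duty: CHF 4215.36

Let C be the CIF value. C = EXW price + pre-shipment costs + freight + 0.3% × C
C − 0.3% × C = 78439.90 + 1104.99 + 172.49 + 855.89 + 3481.03
0.997 × C = 84054.30
C = 84054.30 / 0.997 = 84307.22
Insurance premium = 0.3% × 84307.22 = 252.92
Import duty = 84307.22 × 5% = 4215.36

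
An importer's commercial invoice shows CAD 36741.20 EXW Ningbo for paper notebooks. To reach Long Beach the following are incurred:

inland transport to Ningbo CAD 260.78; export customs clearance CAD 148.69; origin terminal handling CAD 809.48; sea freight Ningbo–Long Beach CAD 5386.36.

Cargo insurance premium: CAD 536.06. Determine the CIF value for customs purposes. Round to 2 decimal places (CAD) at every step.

CIF value: CAD 43882.57

CIF = EXW price + pre-shipment costs + freight + insurance
CIF = 36741.20 + 260.78 + 148.69 + 809.48 + 5386.36 + 536.06 = 43882.57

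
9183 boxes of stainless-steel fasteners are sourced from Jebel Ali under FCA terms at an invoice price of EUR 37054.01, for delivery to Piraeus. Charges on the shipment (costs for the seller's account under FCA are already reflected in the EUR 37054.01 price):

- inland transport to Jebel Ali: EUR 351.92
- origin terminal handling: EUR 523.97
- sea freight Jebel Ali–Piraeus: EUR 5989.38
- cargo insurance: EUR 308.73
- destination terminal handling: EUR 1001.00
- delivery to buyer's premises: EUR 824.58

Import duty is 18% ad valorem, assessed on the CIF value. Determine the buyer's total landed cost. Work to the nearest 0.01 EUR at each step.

Total landed cost: EUR 53599.37

FCA: the seller delivers export-cleared goods to the carrier; the buyer bears costs from that point.
Already in the invoice (seller's account under FCA): inland to port — exclude.
CIF value = FCA price + origin terminal + freight + insurance = 37054.01 + 523.97 + 5989.38 + 308.73 = 43876.09
Import duty = 43876.09 × 18% = 7897.70
Buyer bears: origin terminal 523.97 + freight 5989.38 + insurance 308.73 + destination terminal 1001.00 + delivery 824.58 + duty 7897.70 = 16545.36
Landed cost = invoice 37054.01 + 16545.36 = 53599.37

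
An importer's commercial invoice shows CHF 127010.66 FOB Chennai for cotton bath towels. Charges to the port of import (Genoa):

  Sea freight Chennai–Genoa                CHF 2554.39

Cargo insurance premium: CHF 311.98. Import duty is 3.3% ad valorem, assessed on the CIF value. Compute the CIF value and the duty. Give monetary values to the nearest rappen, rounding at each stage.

CIF value: CHF 129877.03; import duty: CHF 4285.94

CIF = FOB price + freight + insurance
CIF = 127010.66 + 2554.39 + 311.98 = 129877.03
Import duty = 129877.03 × 3.3% = 4285.94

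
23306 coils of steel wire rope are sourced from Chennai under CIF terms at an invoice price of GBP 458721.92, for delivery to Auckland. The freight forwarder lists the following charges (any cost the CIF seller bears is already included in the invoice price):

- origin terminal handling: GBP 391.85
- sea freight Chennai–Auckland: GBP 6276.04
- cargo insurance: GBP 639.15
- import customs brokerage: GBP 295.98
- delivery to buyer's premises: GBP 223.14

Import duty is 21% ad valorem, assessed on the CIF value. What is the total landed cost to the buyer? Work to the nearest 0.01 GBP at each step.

Total landed cost: GBP 555572.64

CIF: the seller pays costs through ocean freight and marine insurance to the destination port.
Already in the invoice (seller's account under CIF): origin terminal, freight, insurance — exclude.
The CIF price already equals the CIF value: 458721.92
Import duty = 458721.92 × 21% = 96331.60
Buyer bears: brokerage 295.98 + delivery 223.14 + duty 96331.60 = 96850.72
Landed cost = invoice 458721.92 + 96850.72 = 555572.64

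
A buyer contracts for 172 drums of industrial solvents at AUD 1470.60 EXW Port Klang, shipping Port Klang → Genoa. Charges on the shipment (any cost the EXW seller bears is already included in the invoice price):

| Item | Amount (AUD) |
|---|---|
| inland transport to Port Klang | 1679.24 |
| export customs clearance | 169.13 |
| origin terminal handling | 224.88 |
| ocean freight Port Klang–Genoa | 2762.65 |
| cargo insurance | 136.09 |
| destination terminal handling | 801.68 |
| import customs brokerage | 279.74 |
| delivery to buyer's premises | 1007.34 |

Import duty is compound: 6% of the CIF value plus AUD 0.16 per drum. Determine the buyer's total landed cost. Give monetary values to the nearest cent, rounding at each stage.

Total landed cost: AUD 8945.43

EXW: the seller makes goods available at their premises; the buyer bears all onward costs.
CIF value = EXW price + inland to port + export clearance + origin terminal + freight + insurance = 1470.60 + 1679.24 + 169.13 + 224.88 + 2762.65 + 136.09 = 6442.59
Ad valorem component: 6442.59 × 6% = 386.56
Specific component: 172 × 0.16 = 27.52
Import duty = 386.56 + 27.52 = 414.08
Buyer bears: inland to port 1679.24 + export clearance 169.13 + origin terminal 224.88 + freight 2762.65 + insurance 136.09 + destination terminal 801.68 + brokerage 279.74 + delivery 1007.34 + duty 414.08 = 7474.83
Landed cost = invoice 1470.60 + 7474.83 = 8945.43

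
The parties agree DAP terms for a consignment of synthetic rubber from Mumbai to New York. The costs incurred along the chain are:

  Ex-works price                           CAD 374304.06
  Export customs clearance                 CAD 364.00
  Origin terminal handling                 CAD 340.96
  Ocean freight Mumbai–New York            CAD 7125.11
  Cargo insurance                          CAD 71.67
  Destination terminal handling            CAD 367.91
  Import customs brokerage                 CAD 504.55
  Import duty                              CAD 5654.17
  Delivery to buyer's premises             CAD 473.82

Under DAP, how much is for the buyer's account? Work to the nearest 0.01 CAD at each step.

DAP: the seller bears all costs to the named destination except import duty and clearance.
Seller's account: goods 374304.06 + export clearance 364.00 + origin terminal 340.96 + freight 7125.11 + insurance 71.67 + destination terminal 367.91 + delivery 473.82 = 383047.53
Buyer's account: brokerage 504.55 + duty 5654.17 = 6158.72

Buyer's account: CAD 6158.72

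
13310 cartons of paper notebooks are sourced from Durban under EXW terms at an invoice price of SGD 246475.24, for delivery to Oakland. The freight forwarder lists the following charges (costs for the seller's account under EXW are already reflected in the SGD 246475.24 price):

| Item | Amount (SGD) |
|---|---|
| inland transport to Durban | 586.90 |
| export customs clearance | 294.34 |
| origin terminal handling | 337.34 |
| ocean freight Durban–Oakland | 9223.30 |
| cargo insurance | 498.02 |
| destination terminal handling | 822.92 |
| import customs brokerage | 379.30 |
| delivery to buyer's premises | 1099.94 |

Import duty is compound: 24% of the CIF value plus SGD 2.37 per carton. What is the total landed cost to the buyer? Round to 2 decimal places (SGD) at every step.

Total landed cost: SGD 353041.63

EXW: the seller makes goods available at their premises; the buyer bears all onward costs.
CIF value = EXW price + inland to port + export clearance + origin terminal + freight + insurance = 246475.24 + 586.90 + 294.34 + 337.34 + 9223.30 + 498.02 = 257415.14
Ad valorem component: 257415.14 × 24% = 61779.63
Specific component: 13310 × 2.37 = 31544.70
Import duty = 61779.63 + 31544.70 = 93324.33
Buyer bears: inland to port 586.90 + export clearance 294.34 + origin terminal 337.34 + freight 9223.30 + insurance 498.02 + destination terminal 822.92 + brokerage 379.30 + delivery 1099.94 + duty 93324.33 = 106566.39
Landed cost = invoice 246475.24 + 106566.39 = 353041.63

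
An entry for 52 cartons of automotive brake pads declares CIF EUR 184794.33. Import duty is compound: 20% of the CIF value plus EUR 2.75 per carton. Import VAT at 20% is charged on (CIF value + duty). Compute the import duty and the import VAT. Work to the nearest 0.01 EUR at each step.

Import duty: EUR 37101.87; import VAT: EUR 44379.24

Ad valorem component: 184794.33 × 20% = 36958.87
Specific component: 52 × 2.75 = 143.00
Import duty = 36958.87 + 143.00 = 37101.87
VAT base = CIF + duty = 184794.33 + 37101.87 = 221896.20
Import VAT = 221896.20 × 20% = 44379.24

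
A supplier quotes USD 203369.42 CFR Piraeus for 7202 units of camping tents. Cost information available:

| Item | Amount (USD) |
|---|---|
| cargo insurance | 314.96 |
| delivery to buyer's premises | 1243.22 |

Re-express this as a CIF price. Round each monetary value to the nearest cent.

Not relevant to the conversion: delivery — on the buyer under both terms; not part of either seller's price.
From CFR to CIF, the seller additionally bears: insurance.
CIF price = 203369.42 + 314.96 = 203684.38

CIF price: USD 203684.38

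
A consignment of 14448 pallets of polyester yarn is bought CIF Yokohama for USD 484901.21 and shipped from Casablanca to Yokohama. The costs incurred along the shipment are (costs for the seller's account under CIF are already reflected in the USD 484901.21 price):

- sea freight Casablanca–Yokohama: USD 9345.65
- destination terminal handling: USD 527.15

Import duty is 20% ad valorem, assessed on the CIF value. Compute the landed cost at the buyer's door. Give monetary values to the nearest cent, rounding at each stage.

CIF: the seller pays costs through ocean freight and marine insurance to the destination port.
Already in the invoice (seller's account under CIF): freight — exclude.
The CIF price already equals the CIF value: 484901.21
Import duty = 484901.21 × 20% = 96980.24
Buyer bears: destination terminal 527.15 + duty 96980.24 = 97507.39
Landed cost = invoice 484901.21 + 97507.39 = 582408.60

Total landed cost: USD 582408.60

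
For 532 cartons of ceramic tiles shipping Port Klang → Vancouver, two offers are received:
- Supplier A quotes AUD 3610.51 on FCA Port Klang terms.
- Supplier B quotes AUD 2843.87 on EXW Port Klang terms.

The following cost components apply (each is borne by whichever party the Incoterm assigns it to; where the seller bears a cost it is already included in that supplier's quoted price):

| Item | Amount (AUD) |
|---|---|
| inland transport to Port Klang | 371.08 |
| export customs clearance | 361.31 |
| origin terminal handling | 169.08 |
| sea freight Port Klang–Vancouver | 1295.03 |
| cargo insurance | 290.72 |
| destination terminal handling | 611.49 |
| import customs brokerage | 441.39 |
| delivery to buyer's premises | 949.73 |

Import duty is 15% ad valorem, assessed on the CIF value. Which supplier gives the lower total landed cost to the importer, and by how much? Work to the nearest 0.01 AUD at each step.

Supplier A (FCA):
CIF value = FCA price + origin terminal + freight + insurance = 3610.51 + 169.08 + 1295.03 + 290.72 = 5365.34
Import duty = 5365.34 × 15% = 804.80
Buyer bears (A): 169.08 + 1295.03 + 290.72 + 611.49 + 441.39 + 949.73 = 3757.44
Landed cost (A) = invoice 3610.51 + 3757.44 + duty 804.80 = 8172.75
Supplier B (EXW):
CIF value = EXW price + inland to port + export clearance + origin terminal + freight + insurance = 2843.87 + 371.08 + 361.31 + 169.08 + 1295.03 + 290.72 = 5331.09
Import duty = 5331.09 × 15% = 799.66
Buyer bears (B): 371.08 + 361.31 + 169.08 + 1295.03 + 290.72 + 611.49 + 441.39 + 949.73 = 4489.83
Landed cost (B) = invoice 2843.87 + 4489.83 + duty 799.66 = 8133.36
Difference = |8172.75 − 8133.36| = 39.39

Supplier B is cheaper by AUD 39.39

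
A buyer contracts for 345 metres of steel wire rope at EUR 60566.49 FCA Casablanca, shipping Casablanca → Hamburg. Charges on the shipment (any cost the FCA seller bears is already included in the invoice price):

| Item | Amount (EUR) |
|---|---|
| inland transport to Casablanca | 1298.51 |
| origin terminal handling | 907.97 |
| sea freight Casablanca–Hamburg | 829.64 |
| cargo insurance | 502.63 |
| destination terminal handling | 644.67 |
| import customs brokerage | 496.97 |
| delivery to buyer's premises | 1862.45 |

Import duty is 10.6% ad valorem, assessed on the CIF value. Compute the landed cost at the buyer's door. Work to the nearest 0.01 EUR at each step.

Total landed cost: EUR 72468.33

FCA: the seller delivers export-cleared goods to the carrier; the buyer bears costs from that point.
Already in the invoice (seller's account under FCA): inland to port — exclude.
CIF value = FCA price + origin terminal + freight + insurance = 60566.49 + 907.97 + 829.64 + 502.63 = 62806.73
Import duty = 62806.73 × 10.6% = 6657.51
Buyer bears: origin terminal 907.97 + freight 829.64 + insurance 502.63 + destination terminal 644.67 + brokerage 496.97 + delivery 1862.45 + duty 6657.51 = 11901.84
Landed cost = invoice 60566.49 + 11901.84 = 72468.33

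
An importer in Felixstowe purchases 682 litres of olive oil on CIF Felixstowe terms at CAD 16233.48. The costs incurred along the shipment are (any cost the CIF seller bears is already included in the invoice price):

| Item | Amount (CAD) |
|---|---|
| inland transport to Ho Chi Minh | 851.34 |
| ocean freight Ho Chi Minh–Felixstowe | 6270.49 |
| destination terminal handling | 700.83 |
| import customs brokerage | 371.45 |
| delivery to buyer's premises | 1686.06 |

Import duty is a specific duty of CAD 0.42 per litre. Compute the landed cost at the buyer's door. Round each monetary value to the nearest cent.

Total landed cost: CAD 19278.26

CIF: the seller pays costs through ocean freight and marine insurance to the destination port.
Already in the invoice (seller's account under CIF): inland to port, freight — exclude.
The CIF price already equals the CIF value: 16233.48
Import duty = 682 × 0.42 = 286.44
Buyer bears: destination terminal 700.83 + brokerage 371.45 + delivery 1686.06 + duty 286.44 = 3044.78
Landed cost = invoice 16233.48 + 3044.78 = 19278.26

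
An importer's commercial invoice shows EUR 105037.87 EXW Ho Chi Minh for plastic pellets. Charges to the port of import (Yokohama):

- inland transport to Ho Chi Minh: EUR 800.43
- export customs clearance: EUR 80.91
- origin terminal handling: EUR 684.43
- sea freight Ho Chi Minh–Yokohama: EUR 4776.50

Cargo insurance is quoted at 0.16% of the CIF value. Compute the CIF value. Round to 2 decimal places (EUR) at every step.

CIF value: EUR 111558.63

Let C be the CIF value. C = EXW price + pre-shipment costs + freight + 0.16% × C
C − 0.16% × C = 105037.87 + 800.43 + 80.91 + 684.43 + 4776.50
0.9984 × C = 111380.14
C = 111380.14 / 0.9984 = 111558.63
Insurance premium = 0.16% × 111558.63 = 178.49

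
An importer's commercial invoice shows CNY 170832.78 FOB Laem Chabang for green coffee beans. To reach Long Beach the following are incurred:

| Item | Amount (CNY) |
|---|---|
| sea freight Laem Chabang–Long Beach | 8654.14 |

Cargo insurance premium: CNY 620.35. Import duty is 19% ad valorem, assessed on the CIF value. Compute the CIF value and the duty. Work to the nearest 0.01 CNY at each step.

CIF = FOB price + freight + insurance
CIF = 170832.78 + 8654.14 + 620.35 = 180107.27
Import duty = 180107.27 × 19% = 34220.38

CIF value: CNY 180107.27; import duty: CNY 34220.38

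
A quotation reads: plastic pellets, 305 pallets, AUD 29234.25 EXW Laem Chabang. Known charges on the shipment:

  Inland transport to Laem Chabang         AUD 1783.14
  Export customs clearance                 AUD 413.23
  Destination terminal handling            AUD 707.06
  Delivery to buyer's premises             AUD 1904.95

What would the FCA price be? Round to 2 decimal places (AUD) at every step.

Not relevant to the conversion: delivery, destination terminal — on the buyer under both terms; not part of either seller's price.
From EXW to FCA, the seller additionally bears: inland to port, export clearance.
FCA price = 29234.25 + 1783.14 + 413.23 = 31430.62

FCA price: AUD 31430.62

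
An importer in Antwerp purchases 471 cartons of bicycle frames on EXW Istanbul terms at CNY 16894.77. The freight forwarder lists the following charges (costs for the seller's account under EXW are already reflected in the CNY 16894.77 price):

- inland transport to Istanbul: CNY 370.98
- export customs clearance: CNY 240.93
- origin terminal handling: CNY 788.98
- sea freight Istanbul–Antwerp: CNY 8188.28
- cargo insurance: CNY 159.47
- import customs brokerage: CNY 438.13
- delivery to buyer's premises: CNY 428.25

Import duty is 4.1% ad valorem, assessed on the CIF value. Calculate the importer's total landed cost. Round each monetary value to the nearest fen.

Total landed cost: CNY 28602.17

EXW: the seller makes goods available at their premises; the buyer bears all onward costs.
CIF value = EXW price + inland to port + export clearance + origin terminal + freight + insurance = 16894.77 + 370.98 + 240.93 + 788.98 + 8188.28 + 159.47 = 26643.41
Import duty = 26643.41 × 4.1% = 1092.38
Buyer bears: inland to port 370.98 + export clearance 240.93 + origin terminal 788.98 + freight 8188.28 + insurance 159.47 + brokerage 438.13 + delivery 428.25 + duty 1092.38 = 11707.40
Landed cost = invoice 16894.77 + 11707.40 = 28602.17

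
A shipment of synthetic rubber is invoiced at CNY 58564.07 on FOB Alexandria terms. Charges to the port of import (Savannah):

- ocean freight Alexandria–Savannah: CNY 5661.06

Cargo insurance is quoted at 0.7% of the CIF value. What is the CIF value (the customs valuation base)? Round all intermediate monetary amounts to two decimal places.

CIF value: CNY 64677.88

Let C be the CIF value. C = FOB price + freight + 0.7% × C
C − 0.7% × C = 58564.07 + 5661.06
0.993 × C = 64225.13
C = 64225.13 / 0.993 = 64677.88
Insurance premium = 0.7% × 64677.88 = 452.75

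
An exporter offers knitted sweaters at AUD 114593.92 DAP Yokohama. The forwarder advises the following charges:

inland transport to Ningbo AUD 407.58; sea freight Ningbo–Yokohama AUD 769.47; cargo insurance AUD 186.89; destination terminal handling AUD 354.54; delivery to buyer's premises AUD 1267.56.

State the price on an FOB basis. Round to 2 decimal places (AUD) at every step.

FOB price: AUD 112015.46

Not relevant to the conversion: inland to port — on the seller under both DAP and FOB; already in the DAP price and stays in the FOB price.
From DAP to FOB, the seller no longer bears: freight, insurance, destination terminal, delivery.
FOB price = 114593.92 − 769.47 − 186.89 − 354.54 − 1267.56 = 112015.46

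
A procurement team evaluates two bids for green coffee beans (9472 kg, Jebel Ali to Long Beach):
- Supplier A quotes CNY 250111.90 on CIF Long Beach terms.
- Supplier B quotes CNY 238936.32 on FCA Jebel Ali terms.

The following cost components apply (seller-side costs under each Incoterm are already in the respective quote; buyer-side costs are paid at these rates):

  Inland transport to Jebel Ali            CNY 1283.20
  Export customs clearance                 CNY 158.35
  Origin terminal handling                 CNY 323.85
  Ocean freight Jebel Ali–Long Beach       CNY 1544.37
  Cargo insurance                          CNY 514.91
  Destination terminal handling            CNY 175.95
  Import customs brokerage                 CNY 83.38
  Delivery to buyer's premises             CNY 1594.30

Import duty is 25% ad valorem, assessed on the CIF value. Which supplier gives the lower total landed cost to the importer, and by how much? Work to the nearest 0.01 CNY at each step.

Supplier A (CIF):
The CIF price already equals the CIF value: 250111.90
Import duty = 250111.90 × 25% = 62527.98
Buyer bears (A): 175.95 + 83.38 + 1594.30 = 1853.63
Landed cost (A) = invoice 250111.90 + 1853.63 + duty 62527.98 = 314493.51
Supplier B (FCA):
CIF value = FCA price + origin terminal + freight + insurance = 238936.32 + 323.85 + 1544.37 + 514.91 = 241319.45
Import duty = 241319.45 × 25% = 60329.86
Buyer bears (B): 323.85 + 1544.37 + 514.91 + 175.95 + 83.38 + 1594.30 = 4236.76
Landed cost (B) = invoice 238936.32 + 4236.76 + duty 60329.86 = 303502.94
Difference = |314493.51 − 303502.94| = 10990.57

Supplier B is cheaper by CNY 10990.57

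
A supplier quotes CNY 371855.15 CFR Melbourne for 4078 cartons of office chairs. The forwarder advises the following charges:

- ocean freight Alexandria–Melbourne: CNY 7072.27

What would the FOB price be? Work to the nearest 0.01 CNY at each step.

FOB price: CNY 364782.88

From CFR to FOB, the seller no longer bears: freight.
FOB price = 371855.15 − 7072.27 = 364782.88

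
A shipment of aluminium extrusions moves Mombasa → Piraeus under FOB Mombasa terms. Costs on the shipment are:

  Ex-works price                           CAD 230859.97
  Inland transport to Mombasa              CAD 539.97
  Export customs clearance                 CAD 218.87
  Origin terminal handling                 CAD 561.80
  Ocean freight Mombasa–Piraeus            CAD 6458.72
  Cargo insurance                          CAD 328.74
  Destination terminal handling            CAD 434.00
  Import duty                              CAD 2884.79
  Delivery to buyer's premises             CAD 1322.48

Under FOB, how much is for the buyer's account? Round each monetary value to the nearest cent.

FOB: the seller bears costs until goods are on board at the origin port; the buyer bears freight, insurance and all costs thereafter.
Seller's account: goods 230859.97 + inland to port 539.97 + export clearance 218.87 + origin terminal 561.80 = 232180.61
Buyer's account: freight 6458.72 + insurance 328.74 + destination terminal 434.00 + duty 2884.79 + delivery 1322.48 = 11428.73

Buyer's account: CAD 11428.73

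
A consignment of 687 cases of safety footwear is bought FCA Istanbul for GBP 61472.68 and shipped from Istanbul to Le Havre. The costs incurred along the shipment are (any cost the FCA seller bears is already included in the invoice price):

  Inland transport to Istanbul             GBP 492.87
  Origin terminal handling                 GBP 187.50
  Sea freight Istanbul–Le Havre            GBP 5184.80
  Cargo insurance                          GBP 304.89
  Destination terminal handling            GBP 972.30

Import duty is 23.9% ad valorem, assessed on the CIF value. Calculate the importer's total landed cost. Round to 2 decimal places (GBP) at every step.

Total landed cost: GBP 84170.99

FCA: the seller delivers export-cleared goods to the carrier; the buyer bears costs from that point.
Already in the invoice (seller's account under FCA): inland to port — exclude.
CIF value = FCA price + origin terminal + freight + insurance = 61472.68 + 187.50 + 5184.80 + 304.89 = 67149.87
Import duty = 67149.87 × 23.9% = 16048.82
Buyer bears: origin terminal 187.50 + freight 5184.80 + insurance 304.89 + destination terminal 972.30 + duty 16048.82 = 22698.31
Landed cost = invoice 61472.68 + 22698.31 = 84170.99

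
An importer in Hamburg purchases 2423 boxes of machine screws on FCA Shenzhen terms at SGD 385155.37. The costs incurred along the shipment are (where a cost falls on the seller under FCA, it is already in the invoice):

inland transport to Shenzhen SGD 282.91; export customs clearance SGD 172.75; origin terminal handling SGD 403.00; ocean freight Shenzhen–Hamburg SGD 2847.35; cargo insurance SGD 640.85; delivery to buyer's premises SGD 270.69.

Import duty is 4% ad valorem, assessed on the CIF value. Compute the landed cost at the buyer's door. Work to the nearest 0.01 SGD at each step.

Total landed cost: SGD 404879.12

FCA: the seller delivers export-cleared goods to the carrier; the buyer bears costs from that point.
Already in the invoice (seller's account under FCA): inland to port, export clearance — exclude.
CIF value = FCA price + origin terminal + freight + insurance = 385155.37 + 403.00 + 2847.35 + 640.85 = 389046.57
Import duty = 389046.57 × 4% = 15561.86
Buyer bears: origin terminal 403.00 + freight 2847.35 + insurance 640.85 + delivery 270.69 + duty 15561.86 = 19723.75
Landed cost = invoice 385155.37 + 19723.75 = 404879.12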